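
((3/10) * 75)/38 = 45/76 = 0.59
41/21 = 1.95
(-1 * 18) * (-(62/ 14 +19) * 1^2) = 2952/ 7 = 421.71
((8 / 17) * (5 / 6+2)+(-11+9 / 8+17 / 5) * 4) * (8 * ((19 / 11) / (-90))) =2546 / 675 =3.77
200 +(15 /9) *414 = 890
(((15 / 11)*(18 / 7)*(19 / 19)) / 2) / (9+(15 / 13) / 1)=585 / 3388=0.17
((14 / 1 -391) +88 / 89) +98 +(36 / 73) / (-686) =-278.01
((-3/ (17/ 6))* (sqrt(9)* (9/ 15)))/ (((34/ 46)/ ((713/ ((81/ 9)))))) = -295182/ 1445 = -204.28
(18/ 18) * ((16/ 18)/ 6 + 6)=166/ 27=6.15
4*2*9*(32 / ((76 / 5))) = 2880 / 19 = 151.58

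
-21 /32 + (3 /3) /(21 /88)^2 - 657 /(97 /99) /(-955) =23015688161 /1307265120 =17.61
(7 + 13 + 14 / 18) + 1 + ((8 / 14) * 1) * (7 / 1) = 232 / 9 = 25.78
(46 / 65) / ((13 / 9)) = 414 / 845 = 0.49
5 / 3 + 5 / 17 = 100 / 51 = 1.96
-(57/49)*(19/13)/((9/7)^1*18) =-361/4914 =-0.07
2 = 2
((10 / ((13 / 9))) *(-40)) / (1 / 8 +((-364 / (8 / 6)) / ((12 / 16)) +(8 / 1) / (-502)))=7228800 / 9499009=0.76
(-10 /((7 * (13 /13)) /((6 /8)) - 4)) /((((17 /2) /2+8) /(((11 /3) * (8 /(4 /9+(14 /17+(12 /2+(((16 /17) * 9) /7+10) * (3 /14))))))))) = -33660 /72497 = -0.46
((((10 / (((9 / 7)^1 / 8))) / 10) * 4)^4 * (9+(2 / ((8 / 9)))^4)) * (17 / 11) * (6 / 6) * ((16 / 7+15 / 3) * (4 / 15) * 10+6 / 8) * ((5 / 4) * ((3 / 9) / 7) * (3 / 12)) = 148347304000 / 24057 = 6166492.25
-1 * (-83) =83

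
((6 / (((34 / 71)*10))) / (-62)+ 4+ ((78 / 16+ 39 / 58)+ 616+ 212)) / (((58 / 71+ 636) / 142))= 2580977537371 / 13820111240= 186.76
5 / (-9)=-0.56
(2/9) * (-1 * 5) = -10/9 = -1.11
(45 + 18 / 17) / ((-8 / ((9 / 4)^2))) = -63423 / 2176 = -29.15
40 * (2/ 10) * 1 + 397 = 405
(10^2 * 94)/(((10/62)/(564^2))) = 18538634880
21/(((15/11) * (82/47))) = 3619/410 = 8.83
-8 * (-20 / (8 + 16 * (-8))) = -1.33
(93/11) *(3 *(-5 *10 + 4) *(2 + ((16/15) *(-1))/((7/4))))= -624588/385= -1622.31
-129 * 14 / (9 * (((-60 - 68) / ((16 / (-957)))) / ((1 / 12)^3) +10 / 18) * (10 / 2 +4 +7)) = -903 / 952528936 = -0.00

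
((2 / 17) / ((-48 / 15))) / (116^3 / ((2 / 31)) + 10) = -5 / 3290370128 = -0.00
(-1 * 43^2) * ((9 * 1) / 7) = -16641 / 7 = -2377.29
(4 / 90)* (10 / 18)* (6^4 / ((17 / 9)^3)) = 23328 / 4913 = 4.75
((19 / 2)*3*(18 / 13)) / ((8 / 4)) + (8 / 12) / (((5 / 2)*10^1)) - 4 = 30727 / 1950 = 15.76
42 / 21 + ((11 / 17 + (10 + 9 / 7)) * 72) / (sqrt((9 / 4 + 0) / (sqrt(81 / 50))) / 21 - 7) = -7667414981698 / 63505047391 - 26511649920 * 2^(1 / 4) * sqrt(5) / 63505047391 - 450878400 * sqrt(2) / 63505047391 - 1533600 * 2^(3 / 4) * sqrt(5) / 63505047391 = -121.86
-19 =-19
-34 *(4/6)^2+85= 629/9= 69.89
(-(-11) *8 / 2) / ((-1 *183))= -44 / 183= -0.24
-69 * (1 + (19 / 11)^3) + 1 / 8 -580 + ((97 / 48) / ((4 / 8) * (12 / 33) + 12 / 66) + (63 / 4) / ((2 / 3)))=-249231743 / 255552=-975.27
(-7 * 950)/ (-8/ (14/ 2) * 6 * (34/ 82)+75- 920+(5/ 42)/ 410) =22902600/ 2919971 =7.84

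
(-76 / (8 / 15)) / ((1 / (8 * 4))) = -4560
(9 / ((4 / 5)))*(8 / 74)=45 / 37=1.22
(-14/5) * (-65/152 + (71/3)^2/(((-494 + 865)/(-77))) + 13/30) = 325.48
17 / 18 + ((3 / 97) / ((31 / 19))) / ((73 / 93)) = 123455 / 127458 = 0.97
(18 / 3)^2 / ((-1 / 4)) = -144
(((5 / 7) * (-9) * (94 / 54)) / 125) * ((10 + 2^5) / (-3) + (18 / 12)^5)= 1927 / 3360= 0.57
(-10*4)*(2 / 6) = -40 / 3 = -13.33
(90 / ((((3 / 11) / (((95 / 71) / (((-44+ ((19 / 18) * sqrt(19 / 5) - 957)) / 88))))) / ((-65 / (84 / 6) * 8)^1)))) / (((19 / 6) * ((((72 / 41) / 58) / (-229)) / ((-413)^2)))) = -67695095652540436080000 / 115249668031 - 14276909950030728000 * sqrt(95) / 115249668031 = -588585207373.06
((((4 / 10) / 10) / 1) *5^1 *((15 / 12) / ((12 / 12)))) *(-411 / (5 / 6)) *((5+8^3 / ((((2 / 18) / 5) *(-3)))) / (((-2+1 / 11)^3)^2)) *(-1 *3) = -372550420495 / 6353046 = -58641.23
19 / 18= 1.06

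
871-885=-14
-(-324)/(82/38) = 6156/41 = 150.15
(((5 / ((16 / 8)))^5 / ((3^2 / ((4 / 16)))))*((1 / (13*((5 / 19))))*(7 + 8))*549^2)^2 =35583946583291015625 / 2768896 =12851312069247.46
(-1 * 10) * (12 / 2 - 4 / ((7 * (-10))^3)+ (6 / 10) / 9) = -1560653 / 25725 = -60.67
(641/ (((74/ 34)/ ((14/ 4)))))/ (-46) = -76279/ 3404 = -22.41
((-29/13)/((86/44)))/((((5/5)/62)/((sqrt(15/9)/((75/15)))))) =-39556*sqrt(15)/8385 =-18.27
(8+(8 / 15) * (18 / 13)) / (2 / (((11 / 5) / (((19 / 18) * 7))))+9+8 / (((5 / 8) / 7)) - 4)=7029 / 81497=0.09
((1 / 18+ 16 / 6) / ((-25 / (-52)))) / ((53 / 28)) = 35672 / 11925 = 2.99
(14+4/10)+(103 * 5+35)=2822/5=564.40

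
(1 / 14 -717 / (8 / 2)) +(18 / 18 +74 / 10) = -23909 / 140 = -170.78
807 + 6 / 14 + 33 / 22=11325 / 14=808.93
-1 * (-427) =427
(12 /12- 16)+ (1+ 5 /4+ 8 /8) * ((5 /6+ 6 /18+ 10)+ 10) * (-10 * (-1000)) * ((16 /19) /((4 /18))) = 49529715 /19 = 2606827.11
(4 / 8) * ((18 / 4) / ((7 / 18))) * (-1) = -81 / 14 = -5.79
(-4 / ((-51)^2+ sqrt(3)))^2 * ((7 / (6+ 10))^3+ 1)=2502561713 / 976381951556352 - 1282871 * sqrt(3) / 650921301037568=0.00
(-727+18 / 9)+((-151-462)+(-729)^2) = 530103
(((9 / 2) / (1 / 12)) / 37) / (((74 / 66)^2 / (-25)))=-1470150 / 50653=-29.02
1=1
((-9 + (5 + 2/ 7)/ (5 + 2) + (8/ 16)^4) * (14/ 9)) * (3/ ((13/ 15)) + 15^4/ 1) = -234564475/ 364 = -644407.90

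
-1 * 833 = -833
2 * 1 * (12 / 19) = 24 / 19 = 1.26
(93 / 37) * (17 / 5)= 1581 / 185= 8.55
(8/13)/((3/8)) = 64/39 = 1.64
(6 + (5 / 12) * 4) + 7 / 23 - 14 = -416 / 69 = -6.03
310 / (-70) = -31 / 7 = -4.43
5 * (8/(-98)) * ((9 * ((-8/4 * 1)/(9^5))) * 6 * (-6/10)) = -0.00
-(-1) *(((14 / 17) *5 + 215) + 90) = 5255 / 17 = 309.12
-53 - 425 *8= -3453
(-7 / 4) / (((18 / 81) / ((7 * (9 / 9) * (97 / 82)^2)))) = -4149369 / 53792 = -77.14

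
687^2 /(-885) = -157323 /295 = -533.30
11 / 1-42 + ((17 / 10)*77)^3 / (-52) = -2244558629 / 52000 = -43164.59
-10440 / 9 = -1160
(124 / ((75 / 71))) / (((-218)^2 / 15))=2201 / 59405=0.04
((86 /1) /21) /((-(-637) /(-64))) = -5504 /13377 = -0.41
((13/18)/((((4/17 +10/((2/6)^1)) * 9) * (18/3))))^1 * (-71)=-15691/499608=-0.03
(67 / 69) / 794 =67 / 54786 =0.00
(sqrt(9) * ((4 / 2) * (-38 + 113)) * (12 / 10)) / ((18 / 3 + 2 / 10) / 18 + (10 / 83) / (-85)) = 68574600 / 43561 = 1574.22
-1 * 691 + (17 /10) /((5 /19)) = -684.54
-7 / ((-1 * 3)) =7 / 3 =2.33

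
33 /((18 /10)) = 55 /3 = 18.33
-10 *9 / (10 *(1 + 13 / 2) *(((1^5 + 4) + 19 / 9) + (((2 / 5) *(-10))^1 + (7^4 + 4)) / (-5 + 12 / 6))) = 54 / 35695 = 0.00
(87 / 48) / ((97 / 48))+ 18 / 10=1308 / 485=2.70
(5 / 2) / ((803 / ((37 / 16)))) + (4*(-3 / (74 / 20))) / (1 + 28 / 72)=-11066447 / 4753760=-2.33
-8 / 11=-0.73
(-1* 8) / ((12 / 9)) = -6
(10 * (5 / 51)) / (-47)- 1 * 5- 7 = -12.02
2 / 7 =0.29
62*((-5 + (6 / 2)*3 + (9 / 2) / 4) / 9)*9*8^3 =162688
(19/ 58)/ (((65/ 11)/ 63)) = 13167/ 3770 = 3.49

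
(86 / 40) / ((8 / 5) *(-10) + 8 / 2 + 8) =-43 / 80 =-0.54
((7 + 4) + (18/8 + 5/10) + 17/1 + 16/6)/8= 401/96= 4.18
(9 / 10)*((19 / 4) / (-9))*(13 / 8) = -0.77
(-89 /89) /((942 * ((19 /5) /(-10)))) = 25 /8949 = 0.00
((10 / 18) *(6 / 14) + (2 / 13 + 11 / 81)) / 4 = 1945 / 14742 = 0.13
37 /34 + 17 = 615 /34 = 18.09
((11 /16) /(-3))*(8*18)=-33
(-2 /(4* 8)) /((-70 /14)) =1 /80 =0.01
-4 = -4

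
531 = 531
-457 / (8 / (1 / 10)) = -457 / 80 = -5.71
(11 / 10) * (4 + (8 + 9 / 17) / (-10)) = 3.46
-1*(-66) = 66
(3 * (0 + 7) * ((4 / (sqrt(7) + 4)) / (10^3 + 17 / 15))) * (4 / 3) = 2240 / 45051-560 * sqrt(7) / 45051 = 0.02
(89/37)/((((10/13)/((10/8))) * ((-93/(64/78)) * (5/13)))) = -4628/51615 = -0.09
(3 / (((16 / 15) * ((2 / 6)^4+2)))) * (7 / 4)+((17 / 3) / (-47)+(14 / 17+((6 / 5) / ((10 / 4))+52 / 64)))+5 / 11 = 33666359953 / 6876513600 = 4.90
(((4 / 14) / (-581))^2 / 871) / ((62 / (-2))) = -4 / 446609743489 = -0.00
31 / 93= 1 / 3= 0.33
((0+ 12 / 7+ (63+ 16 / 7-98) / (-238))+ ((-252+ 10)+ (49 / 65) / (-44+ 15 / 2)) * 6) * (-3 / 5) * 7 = 34393944369 / 5646550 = 6091.14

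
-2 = -2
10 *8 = 80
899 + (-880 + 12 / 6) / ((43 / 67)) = -20169 / 43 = -469.05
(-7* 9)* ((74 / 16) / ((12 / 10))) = -3885 / 16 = -242.81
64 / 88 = 8 / 11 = 0.73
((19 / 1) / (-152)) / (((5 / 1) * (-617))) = 1 / 24680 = 0.00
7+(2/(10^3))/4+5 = 24001/2000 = 12.00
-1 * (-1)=1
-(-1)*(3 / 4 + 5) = 23 / 4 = 5.75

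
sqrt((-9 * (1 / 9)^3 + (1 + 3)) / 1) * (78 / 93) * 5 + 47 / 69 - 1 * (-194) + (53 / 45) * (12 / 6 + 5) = 130 * sqrt(323) / 279 + 210028 / 1035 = 211.30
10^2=100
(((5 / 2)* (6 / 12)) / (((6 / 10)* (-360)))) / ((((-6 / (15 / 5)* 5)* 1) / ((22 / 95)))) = 11 / 82080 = 0.00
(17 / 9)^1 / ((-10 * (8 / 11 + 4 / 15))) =-187 / 984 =-0.19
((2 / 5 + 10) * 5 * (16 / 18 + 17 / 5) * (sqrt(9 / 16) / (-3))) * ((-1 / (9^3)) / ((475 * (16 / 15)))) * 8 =2509 / 2077650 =0.00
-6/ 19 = -0.32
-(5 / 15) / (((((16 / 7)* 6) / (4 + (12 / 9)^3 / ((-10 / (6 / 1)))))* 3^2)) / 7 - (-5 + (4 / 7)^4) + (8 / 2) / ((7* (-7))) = 336815851 / 70013160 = 4.81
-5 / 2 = -2.50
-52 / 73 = -0.71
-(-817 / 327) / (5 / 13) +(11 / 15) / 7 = 25182 / 3815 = 6.60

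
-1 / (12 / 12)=-1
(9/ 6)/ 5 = 3/ 10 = 0.30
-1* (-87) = 87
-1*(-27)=27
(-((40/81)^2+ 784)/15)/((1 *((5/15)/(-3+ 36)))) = -56599664/10935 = -5176.01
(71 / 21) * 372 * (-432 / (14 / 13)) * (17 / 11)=-420267744 / 539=-779717.52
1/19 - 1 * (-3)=58/19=3.05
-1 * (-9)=9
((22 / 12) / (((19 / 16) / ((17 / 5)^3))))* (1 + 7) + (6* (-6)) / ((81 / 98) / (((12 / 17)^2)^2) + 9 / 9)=477.12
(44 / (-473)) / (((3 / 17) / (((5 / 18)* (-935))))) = 158950 / 1161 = 136.91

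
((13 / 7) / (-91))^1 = -1 / 49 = -0.02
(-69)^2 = 4761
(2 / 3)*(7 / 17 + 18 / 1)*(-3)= -626 / 17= -36.82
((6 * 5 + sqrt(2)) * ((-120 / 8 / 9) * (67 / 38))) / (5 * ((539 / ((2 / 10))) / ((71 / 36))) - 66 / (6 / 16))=-118925 / 8979476 - 23785 * sqrt(2) / 53876856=-0.01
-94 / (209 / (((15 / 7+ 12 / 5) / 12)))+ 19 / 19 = 12139 / 14630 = 0.83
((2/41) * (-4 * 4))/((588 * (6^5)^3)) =-1/354225612754944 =-0.00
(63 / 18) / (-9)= -0.39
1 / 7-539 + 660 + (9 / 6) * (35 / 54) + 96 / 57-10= 544871 / 4788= 113.80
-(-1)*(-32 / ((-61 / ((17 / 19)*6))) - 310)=-356026 / 1159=-307.18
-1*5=-5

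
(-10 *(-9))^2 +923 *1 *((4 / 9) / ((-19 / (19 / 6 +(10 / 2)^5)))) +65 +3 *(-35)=-30512794 / 513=-59479.13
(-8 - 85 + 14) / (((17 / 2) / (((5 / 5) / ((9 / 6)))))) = -6.20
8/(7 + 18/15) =40/41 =0.98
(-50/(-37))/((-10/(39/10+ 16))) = -2.69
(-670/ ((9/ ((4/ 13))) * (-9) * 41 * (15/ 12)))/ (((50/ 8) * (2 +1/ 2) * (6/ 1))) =8576/ 16189875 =0.00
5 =5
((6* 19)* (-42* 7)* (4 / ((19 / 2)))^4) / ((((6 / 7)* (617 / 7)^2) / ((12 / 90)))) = -0.02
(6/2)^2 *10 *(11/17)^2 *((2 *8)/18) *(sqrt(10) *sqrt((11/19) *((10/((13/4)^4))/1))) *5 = 7744000 *sqrt(209)/927979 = 120.64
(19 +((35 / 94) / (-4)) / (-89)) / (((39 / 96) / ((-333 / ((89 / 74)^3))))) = -343205898051168 / 38335509251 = -8952.69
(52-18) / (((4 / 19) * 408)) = 19 / 48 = 0.40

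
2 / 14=1 / 7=0.14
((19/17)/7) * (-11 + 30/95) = -29/17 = -1.71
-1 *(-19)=19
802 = 802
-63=-63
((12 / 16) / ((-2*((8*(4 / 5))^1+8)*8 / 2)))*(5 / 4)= -25 / 3072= -0.01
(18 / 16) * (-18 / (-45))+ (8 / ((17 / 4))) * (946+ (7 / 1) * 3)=619033 / 340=1820.69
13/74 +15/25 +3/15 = 361/370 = 0.98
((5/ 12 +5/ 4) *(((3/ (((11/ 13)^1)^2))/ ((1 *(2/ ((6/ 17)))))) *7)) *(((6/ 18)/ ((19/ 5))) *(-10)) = -295750/ 39083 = -7.57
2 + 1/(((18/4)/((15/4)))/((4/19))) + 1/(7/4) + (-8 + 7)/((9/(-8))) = 3.64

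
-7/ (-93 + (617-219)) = -7/ 305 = -0.02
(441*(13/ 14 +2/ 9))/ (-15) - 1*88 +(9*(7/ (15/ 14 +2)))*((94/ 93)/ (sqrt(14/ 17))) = -731/ 6 +1974*sqrt(238)/ 1333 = -98.99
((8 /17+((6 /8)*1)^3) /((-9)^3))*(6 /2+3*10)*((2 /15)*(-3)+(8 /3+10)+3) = -2445949 /3965760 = -0.62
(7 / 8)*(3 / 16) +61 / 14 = 4051 / 896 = 4.52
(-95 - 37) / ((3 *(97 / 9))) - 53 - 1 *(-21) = -3500 / 97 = -36.08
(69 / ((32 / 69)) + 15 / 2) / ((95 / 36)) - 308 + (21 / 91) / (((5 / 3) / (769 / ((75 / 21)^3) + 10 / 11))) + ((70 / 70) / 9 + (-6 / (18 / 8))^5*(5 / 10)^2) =-279.92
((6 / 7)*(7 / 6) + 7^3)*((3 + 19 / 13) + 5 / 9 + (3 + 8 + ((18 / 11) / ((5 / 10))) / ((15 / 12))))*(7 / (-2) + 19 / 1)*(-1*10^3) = -99363290.75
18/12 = 3/2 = 1.50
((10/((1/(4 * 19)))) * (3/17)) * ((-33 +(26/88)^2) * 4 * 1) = -36319830/2057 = -17656.70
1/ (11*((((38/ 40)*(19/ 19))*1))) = 20/ 209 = 0.10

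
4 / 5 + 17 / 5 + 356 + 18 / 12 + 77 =4387 / 10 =438.70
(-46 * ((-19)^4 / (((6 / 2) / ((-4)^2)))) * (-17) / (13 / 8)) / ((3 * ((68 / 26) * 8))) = 5328680.89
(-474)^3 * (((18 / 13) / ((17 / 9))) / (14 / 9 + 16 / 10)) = -388179465480 / 15691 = -24738988.30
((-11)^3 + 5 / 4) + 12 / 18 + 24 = -15661 / 12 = -1305.08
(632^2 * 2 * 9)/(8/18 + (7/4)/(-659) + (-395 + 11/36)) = -9475934976/519625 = -18236.10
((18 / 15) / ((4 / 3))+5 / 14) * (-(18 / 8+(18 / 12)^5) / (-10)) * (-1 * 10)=-99 / 8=-12.38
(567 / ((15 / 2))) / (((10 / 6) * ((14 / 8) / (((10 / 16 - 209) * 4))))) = -540108 / 25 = -21604.32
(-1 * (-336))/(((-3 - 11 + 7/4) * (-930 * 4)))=8/1085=0.01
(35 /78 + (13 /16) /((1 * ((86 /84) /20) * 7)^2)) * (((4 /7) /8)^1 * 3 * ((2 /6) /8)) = 977315 /16152864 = 0.06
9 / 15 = 3 / 5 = 0.60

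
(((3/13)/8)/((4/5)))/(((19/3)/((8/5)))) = 9/988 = 0.01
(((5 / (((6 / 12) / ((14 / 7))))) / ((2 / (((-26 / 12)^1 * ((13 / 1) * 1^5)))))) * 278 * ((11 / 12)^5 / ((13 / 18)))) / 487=-1455095785 / 10098432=-144.09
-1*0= 0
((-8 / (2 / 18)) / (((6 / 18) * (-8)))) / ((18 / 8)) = 12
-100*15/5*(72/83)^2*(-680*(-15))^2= -161803008000000/6889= -23487154594.28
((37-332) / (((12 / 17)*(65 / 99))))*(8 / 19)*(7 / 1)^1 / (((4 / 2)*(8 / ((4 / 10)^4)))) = -463386 / 154375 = -3.00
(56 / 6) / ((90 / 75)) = 70 / 9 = 7.78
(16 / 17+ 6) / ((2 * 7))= 59 / 119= 0.50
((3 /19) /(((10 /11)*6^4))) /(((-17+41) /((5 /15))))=11 /5909760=0.00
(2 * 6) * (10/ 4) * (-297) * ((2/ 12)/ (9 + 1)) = -297/ 2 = -148.50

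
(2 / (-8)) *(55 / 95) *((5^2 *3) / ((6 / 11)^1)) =-3025 / 152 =-19.90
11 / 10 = 1.10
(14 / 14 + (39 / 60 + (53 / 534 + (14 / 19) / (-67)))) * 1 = 11816333 / 6797820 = 1.74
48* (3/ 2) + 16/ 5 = 376/ 5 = 75.20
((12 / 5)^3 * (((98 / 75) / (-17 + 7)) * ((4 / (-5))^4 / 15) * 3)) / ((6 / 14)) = -0.35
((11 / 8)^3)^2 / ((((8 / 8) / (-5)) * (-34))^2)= 44289025 / 303038464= 0.15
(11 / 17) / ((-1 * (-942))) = 11 / 16014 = 0.00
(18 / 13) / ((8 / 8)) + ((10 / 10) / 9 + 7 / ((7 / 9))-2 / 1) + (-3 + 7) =1462 / 117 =12.50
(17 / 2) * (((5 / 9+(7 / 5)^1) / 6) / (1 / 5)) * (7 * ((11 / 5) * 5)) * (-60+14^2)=3916528 / 27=145056.59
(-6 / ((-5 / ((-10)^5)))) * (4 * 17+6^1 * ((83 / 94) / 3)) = -393480000 / 47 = -8371914.89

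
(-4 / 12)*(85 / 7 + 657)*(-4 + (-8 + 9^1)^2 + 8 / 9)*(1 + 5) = 177992 / 63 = 2825.27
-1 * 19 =-19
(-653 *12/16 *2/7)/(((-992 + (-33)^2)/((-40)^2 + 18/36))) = -64647/28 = -2308.82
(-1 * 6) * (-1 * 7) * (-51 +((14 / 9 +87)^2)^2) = 2582927273.42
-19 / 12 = -1.58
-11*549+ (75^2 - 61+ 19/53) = -25156/53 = -474.64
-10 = -10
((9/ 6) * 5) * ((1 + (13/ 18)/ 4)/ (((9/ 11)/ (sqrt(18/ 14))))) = 4675 * sqrt(7)/ 1008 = 12.27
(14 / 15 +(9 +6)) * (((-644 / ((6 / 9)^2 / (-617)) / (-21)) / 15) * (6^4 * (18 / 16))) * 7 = -461535595.92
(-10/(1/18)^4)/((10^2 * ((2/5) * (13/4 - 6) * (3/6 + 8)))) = 209952/187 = 1122.74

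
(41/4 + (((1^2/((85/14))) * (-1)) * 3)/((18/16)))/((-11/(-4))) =10007/2805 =3.57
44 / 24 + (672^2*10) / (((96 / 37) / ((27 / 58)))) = 140979199 / 174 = 810225.28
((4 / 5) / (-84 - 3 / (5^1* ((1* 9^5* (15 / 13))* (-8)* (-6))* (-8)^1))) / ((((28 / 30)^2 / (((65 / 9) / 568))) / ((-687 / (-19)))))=-15820998570000 / 3147538825214287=-0.01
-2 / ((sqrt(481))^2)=-2 / 481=-0.00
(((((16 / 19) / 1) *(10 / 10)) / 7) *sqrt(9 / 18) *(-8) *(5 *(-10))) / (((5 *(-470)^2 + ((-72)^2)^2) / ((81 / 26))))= 32400 *sqrt(2) / 12093644381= 0.00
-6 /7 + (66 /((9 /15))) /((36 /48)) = 3062 /21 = 145.81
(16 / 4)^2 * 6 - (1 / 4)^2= 1535 / 16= 95.94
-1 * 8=-8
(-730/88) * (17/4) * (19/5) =-23579/176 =-133.97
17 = 17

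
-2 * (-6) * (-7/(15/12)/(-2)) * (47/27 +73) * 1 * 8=904064/45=20090.31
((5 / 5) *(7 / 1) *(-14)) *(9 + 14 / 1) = -2254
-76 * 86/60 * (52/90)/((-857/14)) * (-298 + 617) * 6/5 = 379467088/964125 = 393.59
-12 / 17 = -0.71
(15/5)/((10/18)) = 27/5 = 5.40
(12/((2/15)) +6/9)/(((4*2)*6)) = 17/9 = 1.89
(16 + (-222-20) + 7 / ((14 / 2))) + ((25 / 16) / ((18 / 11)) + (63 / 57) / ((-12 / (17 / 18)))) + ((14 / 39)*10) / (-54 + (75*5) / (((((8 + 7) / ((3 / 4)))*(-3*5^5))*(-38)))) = -1818137703793 / 8109496096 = -224.20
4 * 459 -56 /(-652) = 299282 /163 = 1836.09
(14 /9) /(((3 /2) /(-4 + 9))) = 140 /27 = 5.19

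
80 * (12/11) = 960/11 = 87.27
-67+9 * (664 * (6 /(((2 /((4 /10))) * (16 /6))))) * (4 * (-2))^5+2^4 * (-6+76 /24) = -1321797269 /15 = -88119817.93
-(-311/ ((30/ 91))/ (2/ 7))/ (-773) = -198107/ 46380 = -4.27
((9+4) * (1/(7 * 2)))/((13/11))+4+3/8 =289/56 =5.16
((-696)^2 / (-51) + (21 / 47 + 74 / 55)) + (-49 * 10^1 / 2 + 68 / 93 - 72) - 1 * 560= -42392561272 / 4086885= -10372.83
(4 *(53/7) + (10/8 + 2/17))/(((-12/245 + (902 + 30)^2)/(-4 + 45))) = 21621145/14471275024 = 0.00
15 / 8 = 1.88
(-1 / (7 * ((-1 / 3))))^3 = 27 / 343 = 0.08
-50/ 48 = -25/ 24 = -1.04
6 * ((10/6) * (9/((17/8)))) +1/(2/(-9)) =1287/34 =37.85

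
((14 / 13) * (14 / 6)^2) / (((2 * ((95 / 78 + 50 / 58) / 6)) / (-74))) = -2944312 / 4705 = -625.78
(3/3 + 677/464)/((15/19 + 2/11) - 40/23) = -5484787/1712624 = -3.20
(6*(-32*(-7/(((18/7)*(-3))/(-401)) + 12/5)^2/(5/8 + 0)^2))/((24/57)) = -23165224162688/151875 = -152528224.94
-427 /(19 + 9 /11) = -4697 /218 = -21.55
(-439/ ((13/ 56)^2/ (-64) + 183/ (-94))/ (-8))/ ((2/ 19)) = -4917586688/ 18372359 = -267.66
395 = 395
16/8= 2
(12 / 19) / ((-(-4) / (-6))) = -18 / 19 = -0.95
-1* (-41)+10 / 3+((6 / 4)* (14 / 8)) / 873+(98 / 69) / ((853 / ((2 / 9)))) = 44.34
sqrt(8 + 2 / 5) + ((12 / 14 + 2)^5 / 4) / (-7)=-3.90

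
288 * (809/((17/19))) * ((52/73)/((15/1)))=76732032/6205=12366.16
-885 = -885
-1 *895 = -895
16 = 16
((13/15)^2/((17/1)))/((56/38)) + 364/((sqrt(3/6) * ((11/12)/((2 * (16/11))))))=3211/107100 + 139776 * sqrt(2)/121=1633.69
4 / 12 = 1 / 3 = 0.33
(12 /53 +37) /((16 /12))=5919 /212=27.92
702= 702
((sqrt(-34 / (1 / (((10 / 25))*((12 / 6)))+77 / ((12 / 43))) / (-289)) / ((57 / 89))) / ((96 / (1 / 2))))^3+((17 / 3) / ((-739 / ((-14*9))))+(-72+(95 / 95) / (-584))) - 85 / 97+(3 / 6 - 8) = -3324407295 / 41862872+704969*sqrt(84813) / 43651518154146349056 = -79.41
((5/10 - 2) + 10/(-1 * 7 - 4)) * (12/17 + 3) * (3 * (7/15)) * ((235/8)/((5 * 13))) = -1098531/194480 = -5.65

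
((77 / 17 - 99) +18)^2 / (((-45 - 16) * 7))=-1690000 / 123403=-13.69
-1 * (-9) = 9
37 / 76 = 0.49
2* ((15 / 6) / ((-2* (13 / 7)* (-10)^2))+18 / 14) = 9311 / 3640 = 2.56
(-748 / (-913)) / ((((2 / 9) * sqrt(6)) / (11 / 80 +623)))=937.89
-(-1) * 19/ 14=19/ 14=1.36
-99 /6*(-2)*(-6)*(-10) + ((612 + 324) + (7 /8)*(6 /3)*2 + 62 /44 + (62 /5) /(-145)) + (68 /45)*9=2934.42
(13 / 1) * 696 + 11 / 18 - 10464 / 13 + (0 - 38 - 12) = 1917323 / 234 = 8193.69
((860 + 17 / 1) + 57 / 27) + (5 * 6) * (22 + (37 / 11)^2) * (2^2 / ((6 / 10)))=8213152 / 1089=7541.92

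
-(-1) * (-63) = -63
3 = 3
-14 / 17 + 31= 513 / 17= 30.18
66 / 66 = 1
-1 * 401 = -401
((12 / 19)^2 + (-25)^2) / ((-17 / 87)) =-19641903 / 6137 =-3200.57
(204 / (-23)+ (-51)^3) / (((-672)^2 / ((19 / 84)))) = -19324121 / 290820096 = -0.07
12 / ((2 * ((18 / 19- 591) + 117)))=-19 / 1498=-0.01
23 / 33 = 0.70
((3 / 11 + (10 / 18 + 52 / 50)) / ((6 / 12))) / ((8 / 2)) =2312 / 2475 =0.93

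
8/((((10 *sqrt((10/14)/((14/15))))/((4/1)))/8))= 896 *sqrt(6)/75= 29.26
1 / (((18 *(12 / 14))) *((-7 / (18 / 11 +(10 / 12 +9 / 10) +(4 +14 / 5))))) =-839 / 8910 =-0.09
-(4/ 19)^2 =-16/ 361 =-0.04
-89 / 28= -3.18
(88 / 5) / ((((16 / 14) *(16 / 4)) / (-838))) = -32263 / 10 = -3226.30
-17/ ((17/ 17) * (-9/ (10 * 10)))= 1700/ 9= 188.89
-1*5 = -5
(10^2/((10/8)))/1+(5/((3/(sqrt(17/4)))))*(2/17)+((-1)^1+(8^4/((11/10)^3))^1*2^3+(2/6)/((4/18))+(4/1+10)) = 24713.99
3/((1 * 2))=3/2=1.50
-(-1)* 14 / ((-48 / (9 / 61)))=-21 / 488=-0.04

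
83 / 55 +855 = 47108 / 55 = 856.51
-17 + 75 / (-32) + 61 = 1333 / 32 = 41.66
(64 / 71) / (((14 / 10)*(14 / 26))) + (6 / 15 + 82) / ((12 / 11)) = 76.73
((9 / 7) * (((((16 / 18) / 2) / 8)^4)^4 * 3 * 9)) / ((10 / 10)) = 1 / 3498258097432756224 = 0.00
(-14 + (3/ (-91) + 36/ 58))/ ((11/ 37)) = -1309615/ 29029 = -45.11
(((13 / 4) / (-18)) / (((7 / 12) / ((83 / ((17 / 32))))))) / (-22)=8632 / 3927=2.20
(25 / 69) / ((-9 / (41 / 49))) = -1025 / 30429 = -0.03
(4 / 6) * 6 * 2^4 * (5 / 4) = 80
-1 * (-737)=737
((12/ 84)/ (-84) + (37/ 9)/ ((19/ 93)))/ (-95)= -74931/ 353780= -0.21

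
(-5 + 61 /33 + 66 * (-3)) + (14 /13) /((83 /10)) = -7157782 /35607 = -201.02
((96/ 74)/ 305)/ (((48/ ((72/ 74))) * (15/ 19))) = 228/ 2087725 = 0.00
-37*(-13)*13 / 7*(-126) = -112554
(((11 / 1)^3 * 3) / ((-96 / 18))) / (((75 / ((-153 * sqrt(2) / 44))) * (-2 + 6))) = 55539 * sqrt(2) / 6400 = 12.27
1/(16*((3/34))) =17/24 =0.71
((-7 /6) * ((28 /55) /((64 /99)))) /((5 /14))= -1029 /400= -2.57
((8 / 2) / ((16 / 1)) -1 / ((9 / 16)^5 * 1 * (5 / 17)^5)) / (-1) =5955127366403 / 738112500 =8068.05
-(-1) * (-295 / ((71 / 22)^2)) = -142780 / 5041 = -28.32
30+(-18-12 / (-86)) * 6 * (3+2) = -505.81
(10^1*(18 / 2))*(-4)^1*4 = -1440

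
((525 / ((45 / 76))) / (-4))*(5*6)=-6650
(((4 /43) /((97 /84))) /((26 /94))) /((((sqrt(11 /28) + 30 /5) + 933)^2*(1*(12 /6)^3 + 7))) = 3638843027008 /165246241850694241835 -553604352*sqrt(77) /165246241850694241835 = 0.00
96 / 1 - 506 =-410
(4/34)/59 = 2/1003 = 0.00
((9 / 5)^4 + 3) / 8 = 2109 / 1250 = 1.69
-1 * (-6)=6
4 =4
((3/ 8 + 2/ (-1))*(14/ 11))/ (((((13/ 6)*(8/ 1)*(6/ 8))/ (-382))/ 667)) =891779/ 22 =40535.41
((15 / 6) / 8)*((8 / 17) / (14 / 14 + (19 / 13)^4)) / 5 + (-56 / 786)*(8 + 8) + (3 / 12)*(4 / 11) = -24374546377 / 23352794124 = -1.04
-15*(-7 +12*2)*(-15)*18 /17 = 4050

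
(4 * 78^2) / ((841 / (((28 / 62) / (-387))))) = -37856 / 1121053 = -0.03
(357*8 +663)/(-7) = -502.71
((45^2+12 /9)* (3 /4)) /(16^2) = 6079 /1024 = 5.94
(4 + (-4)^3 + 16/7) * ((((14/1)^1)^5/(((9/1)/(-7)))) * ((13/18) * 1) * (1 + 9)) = 14123258240/81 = 174361212.84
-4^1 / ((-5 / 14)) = 56 / 5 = 11.20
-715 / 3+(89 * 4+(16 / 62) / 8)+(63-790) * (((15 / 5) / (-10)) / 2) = 421753 / 1860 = 226.75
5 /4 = 1.25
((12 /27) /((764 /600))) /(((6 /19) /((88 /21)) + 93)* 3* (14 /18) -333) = -167200 /55483017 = -0.00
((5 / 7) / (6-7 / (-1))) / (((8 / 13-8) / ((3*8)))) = -5 / 28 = -0.18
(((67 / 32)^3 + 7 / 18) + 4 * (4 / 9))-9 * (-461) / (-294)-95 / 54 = -196223543 / 43352064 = -4.53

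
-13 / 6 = -2.17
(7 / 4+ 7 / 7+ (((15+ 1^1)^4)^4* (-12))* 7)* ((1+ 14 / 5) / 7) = -23552802833312355503267 / 28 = -841171529761155553688.11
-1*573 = -573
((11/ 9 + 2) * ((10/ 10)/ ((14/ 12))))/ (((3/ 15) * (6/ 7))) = 145/ 9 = 16.11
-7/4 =-1.75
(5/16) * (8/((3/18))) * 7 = 105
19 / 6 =3.17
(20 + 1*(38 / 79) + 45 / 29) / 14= 1.57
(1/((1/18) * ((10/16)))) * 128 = 18432/5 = 3686.40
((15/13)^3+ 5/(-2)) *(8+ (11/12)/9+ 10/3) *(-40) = 2011625/4563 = 440.86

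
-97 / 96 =-1.01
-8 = -8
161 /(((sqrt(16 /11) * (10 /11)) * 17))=8.64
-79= -79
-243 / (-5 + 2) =81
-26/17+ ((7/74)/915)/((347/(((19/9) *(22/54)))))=-148443722789/97059373470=-1.53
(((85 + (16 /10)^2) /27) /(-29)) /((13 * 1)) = -2189 /254475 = -0.01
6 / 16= 3 / 8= 0.38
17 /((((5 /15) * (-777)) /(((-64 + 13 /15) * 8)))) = 33.15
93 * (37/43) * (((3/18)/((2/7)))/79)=0.59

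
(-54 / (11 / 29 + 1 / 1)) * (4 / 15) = -261 / 25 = -10.44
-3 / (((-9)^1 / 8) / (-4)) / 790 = -16 / 1185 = -0.01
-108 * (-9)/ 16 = 243/ 4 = 60.75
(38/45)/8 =19/180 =0.11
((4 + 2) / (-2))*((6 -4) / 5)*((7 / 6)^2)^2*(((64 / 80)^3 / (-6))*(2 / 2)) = 9604 / 50625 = 0.19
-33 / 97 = -0.34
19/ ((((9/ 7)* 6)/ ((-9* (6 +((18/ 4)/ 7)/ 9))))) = -1615/ 12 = -134.58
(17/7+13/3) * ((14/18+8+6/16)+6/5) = 264617/3780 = 70.00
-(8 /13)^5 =-32768 /371293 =-0.09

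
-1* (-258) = 258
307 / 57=5.39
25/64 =0.39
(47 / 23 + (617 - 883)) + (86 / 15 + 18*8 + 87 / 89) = -3477208 / 30705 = -113.25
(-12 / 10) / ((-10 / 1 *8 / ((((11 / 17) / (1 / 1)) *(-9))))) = -297 / 3400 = -0.09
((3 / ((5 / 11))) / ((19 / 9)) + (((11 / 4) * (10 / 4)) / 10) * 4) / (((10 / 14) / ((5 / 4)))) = 15631 / 1520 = 10.28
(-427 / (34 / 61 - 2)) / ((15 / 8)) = 26047 / 165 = 157.86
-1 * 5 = -5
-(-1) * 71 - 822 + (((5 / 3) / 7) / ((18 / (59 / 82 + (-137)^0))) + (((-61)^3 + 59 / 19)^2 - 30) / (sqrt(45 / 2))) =10861150652.24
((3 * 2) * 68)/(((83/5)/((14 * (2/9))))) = 19040/249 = 76.47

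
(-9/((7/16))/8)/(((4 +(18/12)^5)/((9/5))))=-5184/12985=-0.40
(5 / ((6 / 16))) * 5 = 200 / 3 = 66.67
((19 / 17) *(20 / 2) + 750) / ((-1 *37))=-12940 / 629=-20.57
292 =292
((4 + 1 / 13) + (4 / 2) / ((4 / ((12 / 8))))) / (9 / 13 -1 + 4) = 251 / 192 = 1.31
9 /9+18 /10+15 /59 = 901 /295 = 3.05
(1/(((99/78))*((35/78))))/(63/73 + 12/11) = 0.90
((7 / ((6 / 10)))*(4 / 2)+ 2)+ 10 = 35.33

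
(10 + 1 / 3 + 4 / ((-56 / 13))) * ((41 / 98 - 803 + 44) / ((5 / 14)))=-5872939 / 294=-19975.98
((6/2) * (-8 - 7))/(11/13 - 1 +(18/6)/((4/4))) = -585/37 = -15.81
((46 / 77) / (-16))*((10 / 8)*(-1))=115 / 2464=0.05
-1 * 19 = -19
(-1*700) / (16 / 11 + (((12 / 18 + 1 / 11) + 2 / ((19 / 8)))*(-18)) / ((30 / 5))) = 146300 / 699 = 209.30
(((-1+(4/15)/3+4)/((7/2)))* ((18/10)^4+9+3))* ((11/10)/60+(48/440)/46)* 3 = 1.23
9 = 9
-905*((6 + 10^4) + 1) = -9056335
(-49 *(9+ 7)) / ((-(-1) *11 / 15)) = -11760 / 11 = -1069.09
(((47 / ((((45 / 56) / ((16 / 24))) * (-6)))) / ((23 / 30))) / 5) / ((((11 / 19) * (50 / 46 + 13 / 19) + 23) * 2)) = -950152 / 26930205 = -0.04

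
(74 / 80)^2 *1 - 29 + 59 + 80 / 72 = 31.97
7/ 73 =0.10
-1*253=-253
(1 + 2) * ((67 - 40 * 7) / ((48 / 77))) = -16401 / 16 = -1025.06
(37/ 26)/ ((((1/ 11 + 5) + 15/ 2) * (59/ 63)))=25641/ 212459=0.12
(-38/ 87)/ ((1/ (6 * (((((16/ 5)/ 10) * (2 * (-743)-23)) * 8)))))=7339776/ 725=10123.83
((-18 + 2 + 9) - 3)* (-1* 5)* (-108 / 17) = -5400 / 17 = -317.65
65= 65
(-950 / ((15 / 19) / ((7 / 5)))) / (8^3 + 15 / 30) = -3.29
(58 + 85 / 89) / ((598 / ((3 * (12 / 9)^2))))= 13992 / 26611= 0.53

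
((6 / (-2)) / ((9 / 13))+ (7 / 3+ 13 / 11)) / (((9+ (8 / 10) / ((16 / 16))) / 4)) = -180 / 539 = -0.33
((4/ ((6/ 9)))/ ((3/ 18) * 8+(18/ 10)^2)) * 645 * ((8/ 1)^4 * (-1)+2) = -1188283500/ 343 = -3464383.38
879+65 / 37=32588 / 37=880.76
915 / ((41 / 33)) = 30195 / 41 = 736.46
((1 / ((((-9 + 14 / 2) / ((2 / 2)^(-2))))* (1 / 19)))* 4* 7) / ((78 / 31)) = -4123 / 39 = -105.72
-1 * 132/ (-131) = 132/ 131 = 1.01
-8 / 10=-4 / 5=-0.80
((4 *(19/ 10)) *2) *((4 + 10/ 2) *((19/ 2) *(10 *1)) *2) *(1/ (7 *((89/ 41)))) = 1065672/ 623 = 1710.55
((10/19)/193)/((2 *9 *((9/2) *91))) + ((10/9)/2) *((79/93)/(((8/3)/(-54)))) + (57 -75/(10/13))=-167771838359/3351652668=-50.06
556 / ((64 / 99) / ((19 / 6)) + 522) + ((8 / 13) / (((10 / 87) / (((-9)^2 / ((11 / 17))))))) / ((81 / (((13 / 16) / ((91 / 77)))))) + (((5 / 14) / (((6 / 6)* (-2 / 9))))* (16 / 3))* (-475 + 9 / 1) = 1192125622503 / 297954020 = 4001.04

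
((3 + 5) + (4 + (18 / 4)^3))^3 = 561515625 / 512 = 1096710.21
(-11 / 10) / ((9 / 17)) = -187 / 90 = -2.08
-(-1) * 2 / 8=1 / 4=0.25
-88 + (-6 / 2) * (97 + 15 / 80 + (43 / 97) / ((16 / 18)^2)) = -2366773 / 6208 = -381.25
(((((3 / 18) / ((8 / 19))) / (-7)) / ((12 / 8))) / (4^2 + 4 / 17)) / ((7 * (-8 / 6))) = 323 / 1298304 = 0.00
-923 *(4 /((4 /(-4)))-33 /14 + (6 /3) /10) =5683.04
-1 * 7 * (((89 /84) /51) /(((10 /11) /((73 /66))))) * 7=-45479 /36720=-1.24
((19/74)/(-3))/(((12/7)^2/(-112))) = 6517/1998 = 3.26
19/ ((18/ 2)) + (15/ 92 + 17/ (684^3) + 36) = 281709665815/ 7360310592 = 38.27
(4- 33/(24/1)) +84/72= 91/24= 3.79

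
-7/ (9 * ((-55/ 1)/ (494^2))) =1708252/ 495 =3451.01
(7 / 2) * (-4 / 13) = -14 / 13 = -1.08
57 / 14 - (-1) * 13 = 239 / 14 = 17.07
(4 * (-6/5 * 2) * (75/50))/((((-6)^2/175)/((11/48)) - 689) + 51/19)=65835/3133646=0.02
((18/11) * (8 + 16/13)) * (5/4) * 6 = 16200/143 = 113.29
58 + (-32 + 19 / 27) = 721 / 27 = 26.70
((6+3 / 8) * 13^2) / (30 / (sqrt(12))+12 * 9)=77571 / 7726 - 14365 * sqrt(3) / 30904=9.24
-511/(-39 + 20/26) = 949/71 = 13.37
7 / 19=0.37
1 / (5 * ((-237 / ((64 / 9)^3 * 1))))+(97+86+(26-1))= 179421776 / 863865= 207.70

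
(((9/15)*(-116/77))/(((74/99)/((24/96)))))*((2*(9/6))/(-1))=2349/2590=0.91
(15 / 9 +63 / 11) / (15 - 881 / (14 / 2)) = -427 / 6402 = -0.07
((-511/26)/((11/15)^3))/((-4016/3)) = 5173875/138977696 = 0.04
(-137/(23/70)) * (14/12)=-33565/69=-486.45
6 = 6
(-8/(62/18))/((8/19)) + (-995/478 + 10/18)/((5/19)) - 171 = -182.32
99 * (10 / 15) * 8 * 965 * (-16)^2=130437120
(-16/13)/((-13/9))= 144/169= 0.85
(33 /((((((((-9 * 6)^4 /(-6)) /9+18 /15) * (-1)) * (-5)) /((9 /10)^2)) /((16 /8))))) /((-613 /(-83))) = -6723 /731247700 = -0.00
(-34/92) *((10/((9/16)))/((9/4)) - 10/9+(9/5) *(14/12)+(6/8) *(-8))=-39797/37260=-1.07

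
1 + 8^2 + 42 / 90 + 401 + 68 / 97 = 679729 / 1455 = 467.17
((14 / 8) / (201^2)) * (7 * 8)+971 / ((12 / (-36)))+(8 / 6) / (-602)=-35424119449 / 12160701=-2913.00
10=10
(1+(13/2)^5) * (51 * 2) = 18937575/16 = 1183598.44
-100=-100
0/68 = 0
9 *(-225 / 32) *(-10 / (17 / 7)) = 70875 / 272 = 260.57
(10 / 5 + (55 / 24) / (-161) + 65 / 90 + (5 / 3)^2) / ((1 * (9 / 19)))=402743 / 34776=11.58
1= 1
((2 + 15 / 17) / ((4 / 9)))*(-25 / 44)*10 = -55125 / 1496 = -36.85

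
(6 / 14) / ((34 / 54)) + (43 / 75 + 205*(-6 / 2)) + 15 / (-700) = -21911497 / 35700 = -613.77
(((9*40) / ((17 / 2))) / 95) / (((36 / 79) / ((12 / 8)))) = 1.47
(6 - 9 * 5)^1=-39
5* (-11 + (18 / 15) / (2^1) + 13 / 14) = -663 / 14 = -47.36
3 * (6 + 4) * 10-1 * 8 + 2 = 294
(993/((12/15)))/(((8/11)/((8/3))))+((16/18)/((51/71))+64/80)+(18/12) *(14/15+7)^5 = 889733704991/17212500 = 51691.14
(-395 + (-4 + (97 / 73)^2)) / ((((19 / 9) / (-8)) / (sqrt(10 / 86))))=152414064*sqrt(215) / 4353793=513.31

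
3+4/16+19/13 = 245/52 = 4.71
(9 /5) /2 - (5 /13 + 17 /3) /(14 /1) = 1277 /2730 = 0.47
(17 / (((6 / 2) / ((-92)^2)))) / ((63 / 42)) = 287776 / 9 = 31975.11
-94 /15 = -6.27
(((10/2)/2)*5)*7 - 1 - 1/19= 3285/38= 86.45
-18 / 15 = -6 / 5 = -1.20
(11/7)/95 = 11/665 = 0.02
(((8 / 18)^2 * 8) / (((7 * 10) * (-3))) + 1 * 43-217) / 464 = -739967 / 1973160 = -0.38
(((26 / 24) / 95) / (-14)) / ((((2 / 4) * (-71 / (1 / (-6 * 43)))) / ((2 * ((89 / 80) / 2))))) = -1157 / 11694211200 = -0.00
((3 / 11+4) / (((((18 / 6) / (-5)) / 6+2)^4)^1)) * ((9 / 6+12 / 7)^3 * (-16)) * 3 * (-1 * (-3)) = -770917500000 / 491701133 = -1567.86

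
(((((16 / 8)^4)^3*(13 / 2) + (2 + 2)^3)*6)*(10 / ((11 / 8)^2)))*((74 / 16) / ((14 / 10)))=2369894400 / 847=2797986.30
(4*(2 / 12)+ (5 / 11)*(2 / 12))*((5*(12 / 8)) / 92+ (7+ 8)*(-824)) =-37145675 / 4048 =-9176.30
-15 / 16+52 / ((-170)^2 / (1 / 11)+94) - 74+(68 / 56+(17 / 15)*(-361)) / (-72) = -3469412348 / 50084055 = -69.27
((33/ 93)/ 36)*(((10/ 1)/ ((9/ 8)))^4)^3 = 188978561024000000000000/ 78797840678199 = 2398270807.90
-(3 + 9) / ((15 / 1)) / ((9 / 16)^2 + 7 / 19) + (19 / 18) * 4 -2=157996 / 149895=1.05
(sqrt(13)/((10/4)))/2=sqrt(13)/5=0.72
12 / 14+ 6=48 / 7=6.86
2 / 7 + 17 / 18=155 / 126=1.23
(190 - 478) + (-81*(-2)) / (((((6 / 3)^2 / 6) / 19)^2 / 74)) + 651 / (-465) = 48684818 / 5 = 9736963.60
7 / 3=2.33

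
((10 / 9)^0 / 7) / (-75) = -1 / 525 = -0.00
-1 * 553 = -553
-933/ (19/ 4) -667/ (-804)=-195.59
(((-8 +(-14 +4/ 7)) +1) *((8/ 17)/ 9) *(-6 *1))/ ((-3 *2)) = -1144/ 1071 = -1.07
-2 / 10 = -1 / 5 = -0.20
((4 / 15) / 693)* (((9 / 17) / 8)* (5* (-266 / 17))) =-0.00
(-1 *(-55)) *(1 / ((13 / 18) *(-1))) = -990 / 13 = -76.15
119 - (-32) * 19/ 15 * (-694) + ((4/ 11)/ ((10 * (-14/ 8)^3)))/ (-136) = -28011.13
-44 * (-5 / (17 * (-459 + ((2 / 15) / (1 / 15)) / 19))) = -4180 / 148223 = -0.03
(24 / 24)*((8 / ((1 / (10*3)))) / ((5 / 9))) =432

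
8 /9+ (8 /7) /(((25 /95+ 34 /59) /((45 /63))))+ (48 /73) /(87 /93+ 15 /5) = 3748385560 /1847910393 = 2.03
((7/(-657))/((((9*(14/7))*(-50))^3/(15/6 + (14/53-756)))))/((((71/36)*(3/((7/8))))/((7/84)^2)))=-3912307/346041626688000000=-0.00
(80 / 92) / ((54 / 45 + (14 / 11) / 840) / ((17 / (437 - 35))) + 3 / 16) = 299200 / 9840619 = 0.03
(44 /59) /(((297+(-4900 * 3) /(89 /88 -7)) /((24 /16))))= 1054 /2592637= 0.00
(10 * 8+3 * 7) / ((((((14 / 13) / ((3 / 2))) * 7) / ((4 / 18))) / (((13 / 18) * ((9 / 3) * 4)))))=17069 / 441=38.71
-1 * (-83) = 83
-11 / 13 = -0.85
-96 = -96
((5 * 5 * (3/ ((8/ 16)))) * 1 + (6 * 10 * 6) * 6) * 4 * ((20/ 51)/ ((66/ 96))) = 89600/ 17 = 5270.59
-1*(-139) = 139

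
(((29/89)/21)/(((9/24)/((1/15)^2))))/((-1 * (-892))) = 58/281331225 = 0.00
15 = 15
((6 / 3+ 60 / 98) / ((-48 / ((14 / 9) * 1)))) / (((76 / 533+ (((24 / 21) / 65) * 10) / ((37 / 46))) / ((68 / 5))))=-5364112 / 1682775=-3.19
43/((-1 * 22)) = -43/22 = -1.95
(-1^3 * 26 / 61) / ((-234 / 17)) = 0.03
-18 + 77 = 59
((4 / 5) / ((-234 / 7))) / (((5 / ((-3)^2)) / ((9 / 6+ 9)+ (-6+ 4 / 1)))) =-119 / 325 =-0.37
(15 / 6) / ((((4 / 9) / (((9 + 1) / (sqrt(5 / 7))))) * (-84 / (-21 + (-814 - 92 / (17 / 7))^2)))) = -3145833825 * sqrt(35) / 32368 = -574981.58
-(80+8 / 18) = -724 / 9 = -80.44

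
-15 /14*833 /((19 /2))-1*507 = -11418 /19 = -600.95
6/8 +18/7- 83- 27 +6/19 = -56585/532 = -106.36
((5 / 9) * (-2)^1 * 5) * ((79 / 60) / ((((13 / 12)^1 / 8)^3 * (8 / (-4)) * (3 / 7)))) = 22650880 / 6591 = 3436.64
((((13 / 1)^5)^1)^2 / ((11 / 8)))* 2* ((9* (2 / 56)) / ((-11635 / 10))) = -763523954856 / 13783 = -55396064.34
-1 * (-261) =261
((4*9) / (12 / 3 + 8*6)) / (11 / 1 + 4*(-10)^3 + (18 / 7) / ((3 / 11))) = -63 / 362141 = -0.00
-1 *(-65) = 65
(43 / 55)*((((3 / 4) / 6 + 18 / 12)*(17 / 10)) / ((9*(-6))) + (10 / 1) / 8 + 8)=1708777 / 237600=7.19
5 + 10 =15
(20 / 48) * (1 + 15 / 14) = 145 / 168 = 0.86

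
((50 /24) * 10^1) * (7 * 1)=875 /6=145.83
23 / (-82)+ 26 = 2109 / 82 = 25.72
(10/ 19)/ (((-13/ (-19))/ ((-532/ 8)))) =-665/ 13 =-51.15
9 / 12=0.75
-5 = -5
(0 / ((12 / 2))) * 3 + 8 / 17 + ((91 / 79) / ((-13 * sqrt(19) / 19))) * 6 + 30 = 518 / 17 - 42 * sqrt(19) / 79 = 28.15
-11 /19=-0.58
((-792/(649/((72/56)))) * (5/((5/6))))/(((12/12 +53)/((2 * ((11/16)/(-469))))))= 99/193697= 0.00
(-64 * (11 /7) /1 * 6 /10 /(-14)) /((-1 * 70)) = -528 /8575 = -0.06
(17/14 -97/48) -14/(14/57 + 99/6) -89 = -58140331/641424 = -90.64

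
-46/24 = -23/12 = -1.92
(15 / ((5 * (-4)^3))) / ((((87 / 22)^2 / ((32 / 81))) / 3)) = -242 / 68121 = -0.00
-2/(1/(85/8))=-85/4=-21.25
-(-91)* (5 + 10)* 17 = 23205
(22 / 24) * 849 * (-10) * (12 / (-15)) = 6226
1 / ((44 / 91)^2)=8281 / 1936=4.28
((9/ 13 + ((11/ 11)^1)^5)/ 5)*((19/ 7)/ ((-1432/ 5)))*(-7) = 209/ 9308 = 0.02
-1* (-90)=90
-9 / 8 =-1.12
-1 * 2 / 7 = -2 / 7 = -0.29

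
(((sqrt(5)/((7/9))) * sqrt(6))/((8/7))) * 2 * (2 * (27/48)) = 13.86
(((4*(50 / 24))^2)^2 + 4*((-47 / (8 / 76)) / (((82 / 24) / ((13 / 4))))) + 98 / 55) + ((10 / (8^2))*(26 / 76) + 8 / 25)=3471342415483 / 1110542400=3125.81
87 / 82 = 1.06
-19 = -19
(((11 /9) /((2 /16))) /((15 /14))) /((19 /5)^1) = 1232 /513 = 2.40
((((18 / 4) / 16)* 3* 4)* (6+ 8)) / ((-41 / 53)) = -10017 / 164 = -61.08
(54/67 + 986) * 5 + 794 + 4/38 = 5728.14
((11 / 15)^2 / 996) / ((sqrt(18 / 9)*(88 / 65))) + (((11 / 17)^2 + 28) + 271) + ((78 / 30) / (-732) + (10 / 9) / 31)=143*sqrt(2) / 717120 + 29456938559 / 98369820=299.45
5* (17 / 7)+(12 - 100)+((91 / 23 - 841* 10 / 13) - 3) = -1510777 / 2093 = -721.82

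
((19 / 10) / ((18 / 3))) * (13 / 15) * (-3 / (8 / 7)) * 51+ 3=-26993 / 800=-33.74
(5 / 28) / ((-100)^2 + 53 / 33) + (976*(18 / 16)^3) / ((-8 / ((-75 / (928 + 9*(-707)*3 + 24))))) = -1100757153315 / 1532459842816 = -0.72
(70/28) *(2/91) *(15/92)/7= 75/58604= 0.00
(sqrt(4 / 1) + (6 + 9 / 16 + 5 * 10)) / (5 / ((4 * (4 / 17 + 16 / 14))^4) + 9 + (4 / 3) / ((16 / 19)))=5.53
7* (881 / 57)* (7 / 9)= 43169 / 513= 84.15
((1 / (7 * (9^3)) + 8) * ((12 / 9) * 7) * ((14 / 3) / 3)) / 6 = 1143100 / 59049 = 19.36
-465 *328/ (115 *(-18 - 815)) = 30504/ 19159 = 1.59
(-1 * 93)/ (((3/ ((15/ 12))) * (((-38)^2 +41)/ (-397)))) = 12307/ 1188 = 10.36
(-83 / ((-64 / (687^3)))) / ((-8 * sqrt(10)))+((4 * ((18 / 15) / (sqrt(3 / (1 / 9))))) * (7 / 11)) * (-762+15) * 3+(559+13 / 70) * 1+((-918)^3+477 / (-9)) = -790243254.29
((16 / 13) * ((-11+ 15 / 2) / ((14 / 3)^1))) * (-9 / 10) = 54 / 65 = 0.83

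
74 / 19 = 3.89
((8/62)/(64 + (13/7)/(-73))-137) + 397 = 263491504/1013421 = 260.00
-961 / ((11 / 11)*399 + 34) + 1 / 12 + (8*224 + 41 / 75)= 77524779 / 43300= 1790.41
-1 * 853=-853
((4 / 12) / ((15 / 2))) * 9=2 / 5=0.40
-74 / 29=-2.55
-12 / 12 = -1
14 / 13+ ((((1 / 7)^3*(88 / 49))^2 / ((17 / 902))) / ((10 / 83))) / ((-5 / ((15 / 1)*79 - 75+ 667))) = -5015816760802 / 1560675750725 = -3.21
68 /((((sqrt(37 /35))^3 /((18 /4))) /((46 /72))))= 13685 * sqrt(1295) /2738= 179.86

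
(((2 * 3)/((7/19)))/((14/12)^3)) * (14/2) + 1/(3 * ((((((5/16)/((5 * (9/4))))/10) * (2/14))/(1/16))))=85263/686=124.29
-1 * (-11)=11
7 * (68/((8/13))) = 1547/2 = 773.50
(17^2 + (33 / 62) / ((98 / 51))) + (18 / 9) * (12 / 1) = 1903471 / 6076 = 313.28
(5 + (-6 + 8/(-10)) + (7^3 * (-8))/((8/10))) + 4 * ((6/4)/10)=-17156/5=-3431.20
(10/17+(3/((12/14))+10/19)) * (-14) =-20867/323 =-64.60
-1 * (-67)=67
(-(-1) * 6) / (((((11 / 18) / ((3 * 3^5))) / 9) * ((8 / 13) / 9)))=20726199 / 22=942099.95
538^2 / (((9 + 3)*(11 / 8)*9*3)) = 578888 / 891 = 649.71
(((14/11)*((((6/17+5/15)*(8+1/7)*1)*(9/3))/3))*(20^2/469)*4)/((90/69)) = 699200/37587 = 18.60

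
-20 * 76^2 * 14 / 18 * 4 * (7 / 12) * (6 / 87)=-11320960 / 783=-14458.44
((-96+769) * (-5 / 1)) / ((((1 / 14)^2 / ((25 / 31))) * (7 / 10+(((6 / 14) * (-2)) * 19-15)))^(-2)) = -2964638788393 / 23529800000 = -126.00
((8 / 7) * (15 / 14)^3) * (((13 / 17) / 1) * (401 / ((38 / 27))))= 475034625 / 1551046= 306.27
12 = 12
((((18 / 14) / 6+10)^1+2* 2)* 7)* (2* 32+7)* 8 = 56516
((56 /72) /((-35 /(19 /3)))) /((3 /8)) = -152 /405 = -0.38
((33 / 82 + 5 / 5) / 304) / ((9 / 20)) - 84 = -4710817 / 56088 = -83.99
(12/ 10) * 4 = 24/ 5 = 4.80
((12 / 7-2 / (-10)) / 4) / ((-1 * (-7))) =67 / 980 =0.07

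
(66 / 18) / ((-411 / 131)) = -1441 / 1233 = -1.17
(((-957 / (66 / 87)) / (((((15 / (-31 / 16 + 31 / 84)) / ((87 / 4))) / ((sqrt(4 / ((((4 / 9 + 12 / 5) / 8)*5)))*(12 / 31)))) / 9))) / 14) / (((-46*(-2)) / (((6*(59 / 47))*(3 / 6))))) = 5944306581 / 135600640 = 43.84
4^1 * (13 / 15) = 52 / 15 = 3.47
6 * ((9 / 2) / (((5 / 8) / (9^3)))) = 157464 / 5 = 31492.80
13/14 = 0.93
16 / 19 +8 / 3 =200 / 57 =3.51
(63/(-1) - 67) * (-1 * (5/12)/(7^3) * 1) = 325/2058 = 0.16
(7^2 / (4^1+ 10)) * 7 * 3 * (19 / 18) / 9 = 931 / 108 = 8.62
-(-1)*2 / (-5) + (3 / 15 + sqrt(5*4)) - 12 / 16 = -19 / 20 + 2*sqrt(5) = 3.52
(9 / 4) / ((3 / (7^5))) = 50421 / 4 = 12605.25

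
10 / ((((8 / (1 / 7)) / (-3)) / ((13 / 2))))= -3.48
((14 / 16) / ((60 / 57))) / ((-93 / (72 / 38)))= -21 / 1240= -0.02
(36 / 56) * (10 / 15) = 3 / 7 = 0.43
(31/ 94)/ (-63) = -31/ 5922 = -0.01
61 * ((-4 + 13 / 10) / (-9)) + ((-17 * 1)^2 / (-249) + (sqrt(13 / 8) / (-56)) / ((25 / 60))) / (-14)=3 * sqrt(26) / 3920 + 160207 / 8715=18.39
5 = 5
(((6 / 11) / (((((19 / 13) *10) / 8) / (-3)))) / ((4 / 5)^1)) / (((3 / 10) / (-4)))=14.93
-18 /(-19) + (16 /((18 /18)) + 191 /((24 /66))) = 41207 /76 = 542.20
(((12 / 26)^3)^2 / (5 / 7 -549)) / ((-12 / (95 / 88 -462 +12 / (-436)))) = -7520823513 / 11105913118729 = -0.00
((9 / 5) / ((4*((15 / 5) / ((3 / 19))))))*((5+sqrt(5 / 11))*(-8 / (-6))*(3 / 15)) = 3*sqrt(55) / 5225+3 / 95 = 0.04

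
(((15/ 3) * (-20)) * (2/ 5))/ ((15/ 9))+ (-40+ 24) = -40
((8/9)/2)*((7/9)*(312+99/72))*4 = 35098/81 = 433.31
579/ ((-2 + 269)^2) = 193/ 23763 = 0.01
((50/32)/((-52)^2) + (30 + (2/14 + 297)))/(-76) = -99074735/23016448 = -4.30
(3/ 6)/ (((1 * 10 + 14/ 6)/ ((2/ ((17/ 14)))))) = 42/ 629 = 0.07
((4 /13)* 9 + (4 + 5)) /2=153 /26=5.88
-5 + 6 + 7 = 8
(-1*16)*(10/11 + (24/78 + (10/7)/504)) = -1230604/63063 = -19.51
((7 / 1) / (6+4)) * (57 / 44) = 399 / 440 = 0.91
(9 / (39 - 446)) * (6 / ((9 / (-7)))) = 0.10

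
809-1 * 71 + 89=827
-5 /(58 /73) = -365 /58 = -6.29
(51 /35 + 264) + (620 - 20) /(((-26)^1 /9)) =26283 /455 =57.76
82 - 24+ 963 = 1021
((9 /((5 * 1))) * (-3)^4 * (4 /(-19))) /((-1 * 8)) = 729 /190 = 3.84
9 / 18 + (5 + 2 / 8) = 5.75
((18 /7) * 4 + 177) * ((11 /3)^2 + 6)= 10925 /3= 3641.67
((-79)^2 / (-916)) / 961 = -6241 / 880276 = -0.01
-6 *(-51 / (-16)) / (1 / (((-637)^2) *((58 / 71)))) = -1800397053 / 284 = -6339426.24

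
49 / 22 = 2.23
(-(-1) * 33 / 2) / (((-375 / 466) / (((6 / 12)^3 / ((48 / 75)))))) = -2563 / 640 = -4.00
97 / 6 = 16.17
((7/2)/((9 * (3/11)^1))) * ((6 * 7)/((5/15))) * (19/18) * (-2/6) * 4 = -20482/81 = -252.86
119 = 119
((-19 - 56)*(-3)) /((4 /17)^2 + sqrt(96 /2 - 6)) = 34.42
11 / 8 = 1.38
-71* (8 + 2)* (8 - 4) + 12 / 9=-8516 / 3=-2838.67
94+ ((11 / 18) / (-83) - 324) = -343631 / 1494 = -230.01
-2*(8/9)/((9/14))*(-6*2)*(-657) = -65408/3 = -21802.67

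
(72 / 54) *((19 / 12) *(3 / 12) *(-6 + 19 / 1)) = 247 / 36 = 6.86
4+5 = 9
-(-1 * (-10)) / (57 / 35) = -350 / 57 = -6.14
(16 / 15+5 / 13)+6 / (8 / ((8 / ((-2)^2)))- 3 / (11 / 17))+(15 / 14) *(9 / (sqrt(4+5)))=-13003 / 2730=-4.76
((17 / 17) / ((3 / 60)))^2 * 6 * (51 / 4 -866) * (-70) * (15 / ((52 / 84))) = 45153990000 / 13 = 3473383846.15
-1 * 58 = -58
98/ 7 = 14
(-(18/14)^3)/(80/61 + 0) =-44469/27440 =-1.62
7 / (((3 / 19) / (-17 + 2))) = -665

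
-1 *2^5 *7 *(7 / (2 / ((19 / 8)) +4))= -7448 / 23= -323.83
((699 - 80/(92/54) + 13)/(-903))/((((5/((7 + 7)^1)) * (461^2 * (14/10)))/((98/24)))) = -53536/1891649421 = -0.00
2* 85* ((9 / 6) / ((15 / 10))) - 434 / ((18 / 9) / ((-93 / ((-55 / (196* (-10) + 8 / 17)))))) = 672428422 / 935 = 719174.78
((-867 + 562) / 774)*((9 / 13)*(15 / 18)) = -1525 / 6708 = -0.23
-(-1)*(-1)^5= -1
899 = 899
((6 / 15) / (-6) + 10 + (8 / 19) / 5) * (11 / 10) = 6281 / 570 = 11.02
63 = 63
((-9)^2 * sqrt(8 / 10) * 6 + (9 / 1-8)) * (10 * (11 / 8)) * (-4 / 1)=-10692 * sqrt(5)-55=-23963.04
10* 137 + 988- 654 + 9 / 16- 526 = 18857 / 16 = 1178.56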